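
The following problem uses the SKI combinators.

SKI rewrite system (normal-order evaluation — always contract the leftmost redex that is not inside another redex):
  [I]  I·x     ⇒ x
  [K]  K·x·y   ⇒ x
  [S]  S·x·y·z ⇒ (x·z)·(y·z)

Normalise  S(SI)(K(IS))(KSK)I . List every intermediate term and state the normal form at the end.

Answer: normal form = S(SS)I  (in 8 steps)

Reduction:
  start: S(SI)(K(IS))(KSK)I
  →1  SI(KSK)(K(IS)(KSK))I
  →2  I(K(IS)(KSK))(KSK(K(IS)(KSK)))I
  →3  K(IS)(KSK)(KSK(K(IS)(KSK)))I
  →4  IS(KSK(K(IS)(KSK)))I
  →5  S(KSK(K(IS)(KSK)))I
  →6  S(S(K(IS)(KSK)))I
  →7  S(S(IS))I
  →8  S(SS)I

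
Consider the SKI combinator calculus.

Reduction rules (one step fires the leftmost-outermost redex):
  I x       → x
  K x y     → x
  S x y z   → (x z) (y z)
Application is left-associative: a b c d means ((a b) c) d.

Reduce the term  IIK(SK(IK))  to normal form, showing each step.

  start: IIK(SK(IK))
  →1  IK(SK(IK))
  →2  K(SK(IK))
  →3  K(SKK)

Answer: normal form = K(SKK)  (in 3 steps)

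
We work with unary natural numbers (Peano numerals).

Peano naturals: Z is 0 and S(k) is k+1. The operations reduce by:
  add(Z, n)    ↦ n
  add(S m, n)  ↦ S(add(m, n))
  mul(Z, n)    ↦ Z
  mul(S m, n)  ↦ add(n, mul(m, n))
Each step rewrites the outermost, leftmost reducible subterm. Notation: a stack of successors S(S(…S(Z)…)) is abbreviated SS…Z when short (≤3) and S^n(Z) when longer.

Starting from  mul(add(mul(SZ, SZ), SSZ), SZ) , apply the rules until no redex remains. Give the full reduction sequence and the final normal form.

Answer: normal form = SSSZ  (in 16 steps)

Working:
  start: mul(add(mul(SZ, SZ), SSZ), SZ)
  →1  mul(add(add(SZ, mul(Z, SZ)), SSZ), SZ)
  →2  mul(add(S(add(Z, mul(Z, SZ))), SSZ), SZ)
  →3  mul(S(add(add(Z, mul(Z, SZ)), SSZ)), SZ)
  →4  add(SZ, mul(add(add(Z, mul(Z, SZ)), SSZ), SZ))
  →5  S(add(Z, mul(add(add(Z, mul(Z, SZ)), SSZ), SZ)))
  →6  S(mul(add(add(Z, mul(Z, SZ)), SSZ), SZ))
  →7  S(mul(add(mul(Z, SZ), SSZ), SZ))
  →8  S(mul(add(Z, SSZ), SZ))
  →9  S(mul(SSZ, SZ))
  →10  S(add(SZ, mul(SZ, SZ)))
  →11  S(S(add(Z, mul(SZ, SZ))))
  →12  S(S(mul(SZ, SZ)))
  →13  S(S(add(SZ, mul(Z, SZ))))
  →14  S(S(S(add(Z, mul(Z, SZ)))))
  →15  S(S(S(mul(Z, SZ))))
  →16  SSSZ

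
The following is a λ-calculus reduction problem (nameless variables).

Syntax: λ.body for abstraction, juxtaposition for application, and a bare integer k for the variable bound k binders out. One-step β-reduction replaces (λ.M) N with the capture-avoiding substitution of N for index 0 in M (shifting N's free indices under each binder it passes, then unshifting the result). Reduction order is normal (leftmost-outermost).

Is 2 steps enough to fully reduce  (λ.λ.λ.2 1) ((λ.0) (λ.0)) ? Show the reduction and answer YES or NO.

Answer: NO — after 2 steps the term is λ.λ.(λ.0) 1, not yet normal

Working:
  start: (λ.λ.λ.2 1) ((λ.0) (λ.0))
  step 1: λ.λ.(λ.0) (λ.0) 1
  step 2: λ.λ.(λ.0) 1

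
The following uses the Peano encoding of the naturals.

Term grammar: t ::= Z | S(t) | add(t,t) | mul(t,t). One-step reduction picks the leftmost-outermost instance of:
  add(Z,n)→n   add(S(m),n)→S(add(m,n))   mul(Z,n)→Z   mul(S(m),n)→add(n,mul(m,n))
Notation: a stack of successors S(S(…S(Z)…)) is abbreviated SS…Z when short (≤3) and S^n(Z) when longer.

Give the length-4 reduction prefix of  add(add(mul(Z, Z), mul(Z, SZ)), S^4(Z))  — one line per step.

Answer: after 4 steps: S^4(Z)

Derivation:
  start: add(add(mul(Z, Z), mul(Z, SZ)), S^4(Z))
  [1] add(add(Z, mul(Z, SZ)), S^4(Z))
  [2] add(mul(Z, SZ), S^4(Z))
  [3] add(Z, S^4(Z))
  [4] S^4(Z)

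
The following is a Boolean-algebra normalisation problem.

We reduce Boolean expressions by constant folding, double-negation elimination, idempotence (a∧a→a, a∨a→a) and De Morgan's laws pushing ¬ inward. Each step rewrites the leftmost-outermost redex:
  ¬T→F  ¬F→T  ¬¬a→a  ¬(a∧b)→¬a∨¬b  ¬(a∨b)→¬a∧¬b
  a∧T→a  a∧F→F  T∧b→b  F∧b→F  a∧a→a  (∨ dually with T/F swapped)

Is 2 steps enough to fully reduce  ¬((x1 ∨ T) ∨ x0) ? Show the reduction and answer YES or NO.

Answer: NO — after 2 steps the term is (¬x1 ∧ ¬T) ∧ ¬x0, not yet normal

Derivation:
  start: ¬((x1 ∨ T) ∨ x0)
  [1] ¬(x1 ∨ T) ∧ ¬x0
  [2] (¬x1 ∧ ¬T) ∧ ¬x0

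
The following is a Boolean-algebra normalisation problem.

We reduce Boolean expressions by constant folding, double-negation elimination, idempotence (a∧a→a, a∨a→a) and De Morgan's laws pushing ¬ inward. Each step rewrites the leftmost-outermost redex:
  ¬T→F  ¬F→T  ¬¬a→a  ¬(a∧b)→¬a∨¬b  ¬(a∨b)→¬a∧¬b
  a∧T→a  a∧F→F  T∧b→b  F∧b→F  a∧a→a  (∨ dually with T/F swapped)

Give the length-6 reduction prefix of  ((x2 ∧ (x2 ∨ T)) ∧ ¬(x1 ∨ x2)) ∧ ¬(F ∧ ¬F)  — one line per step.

  start: ((x2 ∧ (x2 ∨ T)) ∧ ¬(x1 ∨ x2)) ∧ ¬(F ∧ ¬F)
  step 1: ((x2 ∧ T) ∧ ¬(x1 ∨ x2)) ∧ ¬(F ∧ ¬F)
  step 2: (x2 ∧ ¬(x1 ∨ x2)) ∧ ¬(F ∧ ¬F)
  step 3: (x2 ∧ (¬x1 ∧ ¬x2)) ∧ ¬(F ∧ ¬F)
  step 4: (x2 ∧ (¬x1 ∧ ¬x2)) ∧ (¬F ∨ ¬¬F)
  step 5: (x2 ∧ (¬x1 ∧ ¬x2)) ∧ (T ∨ ¬¬F)
  step 6: (x2 ∧ (¬x1 ∧ ¬x2)) ∧ T

Answer: after 6 steps: (x2 ∧ (¬x1 ∧ ¬x2)) ∧ T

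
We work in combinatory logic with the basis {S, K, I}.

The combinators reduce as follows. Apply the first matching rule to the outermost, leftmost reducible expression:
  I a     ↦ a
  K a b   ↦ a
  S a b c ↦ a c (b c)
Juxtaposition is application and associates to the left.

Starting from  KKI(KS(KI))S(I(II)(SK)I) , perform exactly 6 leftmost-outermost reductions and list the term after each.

  start: KKI(KS(KI))S(I(II)(SK)I)
  →1  K(KS(KI))S(I(II)(SK)I)
  →2  KS(KI)(I(II)(SK)I)
  →3  S(I(II)(SK)I)
  →4  S(II(SK)I)
  →5  S(I(SK)I)
  →6  S(SKI)

Answer: after 6 steps: S(SKI)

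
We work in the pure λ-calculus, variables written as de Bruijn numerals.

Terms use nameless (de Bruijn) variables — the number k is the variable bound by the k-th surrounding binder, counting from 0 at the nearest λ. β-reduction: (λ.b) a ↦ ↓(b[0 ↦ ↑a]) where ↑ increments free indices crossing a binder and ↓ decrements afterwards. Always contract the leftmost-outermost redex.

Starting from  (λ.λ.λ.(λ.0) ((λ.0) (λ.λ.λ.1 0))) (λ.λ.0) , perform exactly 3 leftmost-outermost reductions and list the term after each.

  start: (λ.λ.λ.(λ.0) ((λ.0) (λ.λ.λ.1 0))) (λ.λ.0)
  [1] λ.λ.(λ.0) ((λ.0) (λ.λ.λ.1 0))
  [2] λ.λ.(λ.0) (λ.λ.λ.1 0)
  [3] λ.λ.λ.λ.λ.1 0

Answer: after 3 steps: λ.λ.λ.λ.λ.1 0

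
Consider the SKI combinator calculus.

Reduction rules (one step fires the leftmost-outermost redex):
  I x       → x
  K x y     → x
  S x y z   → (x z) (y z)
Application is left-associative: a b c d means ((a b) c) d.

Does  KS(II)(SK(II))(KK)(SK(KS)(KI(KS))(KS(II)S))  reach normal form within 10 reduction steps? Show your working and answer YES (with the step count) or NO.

Answer: YES — reaches normal form SSK in 10 ≤ 10 steps

Reduction:
  start: KS(II)(SK(II))(KK)(SK(KS)(KI(KS))(KS(II)S))
  [1] S(SK(II))(KK)(SK(KS)(KI(KS))(KS(II)S))
  [2] SK(II)(SK(KS)(KI(KS))(KS(II)S))(KK(SK(KS)(KI(KS))(KS(II)S)))
  [3] K(SK(KS)(KI(KS))(KS(II)S))(II(SK(KS)(KI(KS))(KS(II)S)))(KK(SK(KS)(KI(KS))(KS(II)S)))
  [4] SK(KS)(KI(KS))(KS(II)S)(KK(SK(KS)(KI(KS))(KS(II)S)))
  [5] K(KI(KS))(KS(KI(KS)))(KS(II)S)(KK(SK(KS)(KI(KS))(KS(II)S)))
  [6] KI(KS)(KS(II)S)(KK(SK(KS)(KI(KS))(KS(II)S)))
  [7] I(KS(II)S)(KK(SK(KS)(KI(KS))(KS(II)S)))
  [8] KS(II)S(KK(SK(KS)(KI(KS))(KS(II)S)))
  [9] SS(KK(SK(KS)(KI(KS))(KS(II)S)))
  [10] SSK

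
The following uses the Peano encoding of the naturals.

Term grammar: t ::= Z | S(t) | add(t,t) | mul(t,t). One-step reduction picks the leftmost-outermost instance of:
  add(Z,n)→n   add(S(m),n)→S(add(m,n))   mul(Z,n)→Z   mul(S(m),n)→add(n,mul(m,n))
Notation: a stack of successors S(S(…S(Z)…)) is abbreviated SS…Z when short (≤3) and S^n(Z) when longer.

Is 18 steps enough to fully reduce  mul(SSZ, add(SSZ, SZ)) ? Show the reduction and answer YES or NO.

Answer: YES — reaches normal form S^6(Z) in 17 ≤ 18 steps

Working:
  start: mul(SSZ, add(SSZ, SZ))
  →1  add(add(SSZ, SZ), mul(SZ, add(SSZ, SZ)))
  →2  add(S(add(SZ, SZ)), mul(SZ, add(SSZ, SZ)))
  →3  S(add(add(SZ, SZ), mul(SZ, add(SSZ, SZ))))
  →4  S(add(S(add(Z, SZ)), mul(SZ, add(SSZ, SZ))))
  →5  S(S(add(add(Z, SZ), mul(SZ, add(SSZ, SZ)))))
  →6  S(S(add(SZ, mul(SZ, add(SSZ, SZ)))))
  →7  S(S(S(add(Z, mul(SZ, add(SSZ, SZ))))))
  →8  S(S(S(mul(SZ, add(SSZ, SZ)))))
  →9  S(S(S(add(add(SSZ, SZ), mul(Z, add(SSZ, SZ))))))
  →10  S(S(S(add(S(add(SZ, SZ)), mul(Z, add(SSZ, SZ))))))
  →11  S(S(S(S(add(add(SZ, SZ), mul(Z, add(SSZ, SZ)))))))
  →12  S(S(S(S(add(S(add(Z, SZ)), mul(Z, add(SSZ, SZ)))))))
  →13  S(S(S(S(S(add(add(Z, SZ), mul(Z, add(SSZ, SZ))))))))
  →14  S(S(S(S(S(add(SZ, mul(Z, add(SSZ, SZ))))))))
  →15  S(S(S(S(S(S(add(Z, mul(Z, add(SSZ, SZ)))))))))
  →16  S(S(S(S(S(S(mul(Z, add(SSZ, SZ))))))))
  →17  S^6(Z)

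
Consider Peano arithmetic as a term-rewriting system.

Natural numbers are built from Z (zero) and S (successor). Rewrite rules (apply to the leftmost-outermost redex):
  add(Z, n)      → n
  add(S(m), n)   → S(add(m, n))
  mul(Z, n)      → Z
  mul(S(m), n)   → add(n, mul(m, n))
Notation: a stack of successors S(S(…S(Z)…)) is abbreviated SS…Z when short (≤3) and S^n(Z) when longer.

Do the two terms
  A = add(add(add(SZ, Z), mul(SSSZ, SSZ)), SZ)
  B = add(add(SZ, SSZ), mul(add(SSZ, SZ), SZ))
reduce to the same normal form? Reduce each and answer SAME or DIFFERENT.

Term A:
  start: add(add(add(SZ, Z), mul(SSSZ, SSZ)), SZ)
  [1] add(add(S(add(Z, Z)), mul(SSSZ, SSZ)), SZ)
  [2] add(S(add(add(Z, Z), mul(SSSZ, SSZ))), SZ)
  [3] S(add(add(add(Z, Z), mul(SSSZ, SSZ)), SZ))
  [4] S(add(add(Z, mul(SSSZ, SSZ)), SZ))
  [5] S(add(mul(SSSZ, SSZ), SZ))
  [6] S(add(add(SSZ, mul(SSZ, SSZ)), SZ))
  [7] S(add(S(add(SZ, mul(SSZ, SSZ))), SZ))
  [8] S(S(add(add(SZ, mul(SSZ, SSZ)), SZ)))
  [9] S(S(add(S(add(Z, mul(SSZ, SSZ))), SZ)))
  [10] S(S(S(add(add(Z, mul(SSZ, SSZ)), SZ))))
  [11] S(S(S(add(mul(SSZ, SSZ), SZ))))
  [12] S(S(S(add(add(SSZ, mul(SZ, SSZ)), SZ))))
  [13] S(S(S(add(S(add(SZ, mul(SZ, SSZ))), SZ))))
  [14] S(S(S(S(add(add(SZ, mul(SZ, SSZ)), SZ)))))
  [15] S(S(S(S(add(S(add(Z, mul(SZ, SSZ))), SZ)))))
  [16] S(S(S(S(S(add(add(Z, mul(SZ, SSZ)), SZ))))))
  [17] S(S(S(S(S(add(mul(SZ, SSZ), SZ))))))
  [18] S(S(S(S(S(add(add(SSZ, mul(Z, SSZ)), SZ))))))
  [19] S(S(S(S(S(add(S(add(SZ, mul(Z, SSZ))), SZ))))))
  [20] S(S(S(S(S(S(add(add(SZ, mul(Z, SSZ)), SZ)))))))
  [21] S(S(S(S(S(S(add(S(add(Z, mul(Z, SSZ))), SZ)))))))
  [22] S(S(S(S(S(S(S(add(add(Z, mul(Z, SSZ)), SZ))))))))
  [23] S(S(S(S(S(S(S(add(mul(Z, SSZ), SZ))))))))
  [24] S(S(S(S(S(S(S(add(Z, SZ))))))))
  [25] S^8(Z)

Term B:
  start: add(add(SZ, SSZ), mul(add(SSZ, SZ), SZ))
  [1] add(S(add(Z, SSZ)), mul(add(SSZ, SZ), SZ))
  [2] S(add(add(Z, SSZ), mul(add(SSZ, SZ), SZ)))
  [3] S(add(SSZ, mul(add(SSZ, SZ), SZ)))
  [4] S(S(add(SZ, mul(add(SSZ, SZ), SZ))))
  [5] S(S(S(add(Z, mul(add(SSZ, SZ), SZ)))))
  [6] S(S(S(mul(add(SSZ, SZ), SZ))))
  [7] S(S(S(mul(S(add(SZ, SZ)), SZ))))
  [8] S(S(S(add(SZ, mul(add(SZ, SZ), SZ)))))
  [9] S(S(S(S(add(Z, mul(add(SZ, SZ), SZ))))))
  [10] S(S(S(S(mul(add(SZ, SZ), SZ)))))
  [11] S(S(S(S(mul(S(add(Z, SZ)), SZ)))))
  [12] S(S(S(S(add(SZ, mul(add(Z, SZ), SZ))))))
  [13] S(S(S(S(S(add(Z, mul(add(Z, SZ), SZ)))))))
  [14] S(S(S(S(S(mul(add(Z, SZ), SZ))))))
  [15] S(S(S(S(S(mul(SZ, SZ))))))
  [16] S(S(S(S(S(add(SZ, mul(Z, SZ)))))))
  [17] S(S(S(S(S(S(add(Z, mul(Z, SZ))))))))
  [18] S(S(S(S(S(S(mul(Z, SZ)))))))
  [19] S^6(Z)

Answer: DIFFERENT — A ⇓ S^8(Z), B ⇓ S^6(Z)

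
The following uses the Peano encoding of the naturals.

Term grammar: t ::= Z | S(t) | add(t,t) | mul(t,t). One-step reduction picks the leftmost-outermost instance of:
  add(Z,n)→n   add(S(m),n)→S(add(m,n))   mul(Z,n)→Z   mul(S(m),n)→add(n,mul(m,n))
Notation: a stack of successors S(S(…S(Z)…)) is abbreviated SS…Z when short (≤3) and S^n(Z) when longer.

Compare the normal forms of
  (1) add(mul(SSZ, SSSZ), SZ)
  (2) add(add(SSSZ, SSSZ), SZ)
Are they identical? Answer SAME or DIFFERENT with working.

Answer: SAME — A ⇓ S^7(Z), B ⇓ S^7(Z)

Working:
Term A:
  start: add(mul(SSZ, SSSZ), SZ)
  [1] add(add(SSSZ, mul(SZ, SSSZ)), SZ)
  [2] add(S(add(SSZ, mul(SZ, SSSZ))), SZ)
  [3] S(add(add(SSZ, mul(SZ, SSSZ)), SZ))
  [4] S(add(S(add(SZ, mul(SZ, SSSZ))), SZ))
  [5] S(S(add(add(SZ, mul(SZ, SSSZ)), SZ)))
  [6] S(S(add(S(add(Z, mul(SZ, SSSZ))), SZ)))
  [7] S(S(S(add(add(Z, mul(SZ, SSSZ)), SZ))))
  [8] S(S(S(add(mul(SZ, SSSZ), SZ))))
  [9] S(S(S(add(add(SSSZ, mul(Z, SSSZ)), SZ))))
  [10] S(S(S(add(S(add(SSZ, mul(Z, SSSZ))), SZ))))
  [11] S(S(S(S(add(add(SSZ, mul(Z, SSSZ)), SZ)))))
  [12] S(S(S(S(add(S(add(SZ, mul(Z, SSSZ))), SZ)))))
  [13] S(S(S(S(S(add(add(SZ, mul(Z, SSSZ)), SZ))))))
  [14] S(S(S(S(S(add(S(add(Z, mul(Z, SSSZ))), SZ))))))
  [15] S(S(S(S(S(S(add(add(Z, mul(Z, SSSZ)), SZ)))))))
  [16] S(S(S(S(S(S(add(mul(Z, SSSZ), SZ)))))))
  [17] S(S(S(S(S(S(add(Z, SZ)))))))
  [18] S^7(Z)

Term B:
  start: add(add(SSSZ, SSSZ), SZ)
  [1] add(S(add(SSZ, SSSZ)), SZ)
  [2] S(add(add(SSZ, SSSZ), SZ))
  [3] S(add(S(add(SZ, SSSZ)), SZ))
  [4] S(S(add(add(SZ, SSSZ), SZ)))
  [5] S(S(add(S(add(Z, SSSZ)), SZ)))
  [6] S(S(S(add(add(Z, SSSZ), SZ))))
  [7] S(S(S(add(SSSZ, SZ))))
  [8] S(S(S(S(add(SSZ, SZ)))))
  [9] S(S(S(S(S(add(SZ, SZ))))))
  [10] S(S(S(S(S(S(add(Z, SZ)))))))
  [11] S^7(Z)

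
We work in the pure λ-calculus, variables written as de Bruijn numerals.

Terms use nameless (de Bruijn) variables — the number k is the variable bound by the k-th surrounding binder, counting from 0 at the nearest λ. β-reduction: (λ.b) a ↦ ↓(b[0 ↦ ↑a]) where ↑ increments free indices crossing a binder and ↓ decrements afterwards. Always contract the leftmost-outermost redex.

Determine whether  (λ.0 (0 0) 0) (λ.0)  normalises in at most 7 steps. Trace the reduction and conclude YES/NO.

Answer: YES — reaches normal form λ.0 in 4 ≤ 7 steps

Derivation:
  start: (λ.0 (0 0) 0) (λ.0)
  step 1: (λ.0) ((λ.0) (λ.0)) (λ.0)
  step 2: (λ.0) (λ.0) (λ.0)
  step 3: (λ.0) (λ.0)
  step 4: λ.0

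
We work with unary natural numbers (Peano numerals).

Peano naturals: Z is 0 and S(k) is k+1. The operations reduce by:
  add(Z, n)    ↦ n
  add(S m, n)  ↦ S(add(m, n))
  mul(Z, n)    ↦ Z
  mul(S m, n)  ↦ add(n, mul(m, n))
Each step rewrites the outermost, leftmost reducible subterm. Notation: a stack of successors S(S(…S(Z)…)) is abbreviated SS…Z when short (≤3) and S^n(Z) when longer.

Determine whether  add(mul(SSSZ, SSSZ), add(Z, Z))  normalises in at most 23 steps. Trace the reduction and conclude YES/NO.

  start: add(mul(SSSZ, SSSZ), add(Z, Z))
  step 1: add(add(SSSZ, mul(SSZ, SSSZ)), add(Z, Z))
  step 2: add(S(add(SSZ, mul(SSZ, SSSZ))), add(Z, Z))
  step 3: S(add(add(SSZ, mul(SSZ, SSSZ)), add(Z, Z)))
  step 4: S(add(S(add(SZ, mul(SSZ, SSSZ))), add(Z, Z)))
  step 5: S(S(add(add(SZ, mul(SSZ, SSSZ)), add(Z, Z))))
  step 6: S(S(add(S(add(Z, mul(SSZ, SSSZ))), add(Z, Z))))
  step 7: S(S(S(add(add(Z, mul(SSZ, SSSZ)), add(Z, Z)))))
  step 8: S(S(S(add(mul(SSZ, SSSZ), add(Z, Z)))))
  step 9: S(S(S(add(add(SSSZ, mul(SZ, SSSZ)), add(Z, Z)))))
  step 10: S(S(S(add(S(add(SSZ, mul(SZ, SSSZ))), add(Z, Z)))))
  step 11: S(S(S(S(add(add(SSZ, mul(SZ, SSSZ)), add(Z, Z))))))
  step 12: S(S(S(S(add(S(add(SZ, mul(SZ, SSSZ))), add(Z, Z))))))
  step 13: S(S(S(S(S(add(add(SZ, mul(SZ, SSSZ)), add(Z, Z)))))))
  step 14: S(S(S(S(S(add(S(add(Z, mul(SZ, SSSZ))), add(Z, Z)))))))
  step 15: S(S(S(S(S(S(add(add(Z, mul(SZ, SSSZ)), add(Z, Z))))))))
  step 16: S(S(S(S(S(S(add(mul(SZ, SSSZ), add(Z, Z))))))))
  step 17: S(S(S(S(S(S(add(add(SSSZ, mul(Z, SSSZ)), add(Z, Z))))))))
  step 18: S(S(S(S(S(S(add(S(add(SSZ, mul(Z, SSSZ))), add(Z, Z))))))))
  step 19: S(S(S(S(S(S(S(add(add(SSZ, mul(Z, SSSZ)), add(Z, Z)))))))))
  step 20: S(S(S(S(S(S(S(add(S(add(SZ, mul(Z, SSSZ))), add(Z, Z)))))))))
  step 21: S(S(S(S(S(S(S(S(add(add(SZ, mul(Z, SSSZ)), add(Z, Z))))))))))
  step 22: S(S(S(S(S(S(S(S(add(S(add(Z, mul(Z, SSSZ))), add(Z, Z))))))))))
  step 23: S(S(S(S(S(S(S(S(S(add(add(Z, mul(Z, SSSZ)), add(Z, Z)))))))))))

Answer: NO — after 23 steps the term is S(S(S(S(S(S(S(S(S(add(add(Z, mul(Z, SSSZ)), add(Z, Z))))))))))), not yet normal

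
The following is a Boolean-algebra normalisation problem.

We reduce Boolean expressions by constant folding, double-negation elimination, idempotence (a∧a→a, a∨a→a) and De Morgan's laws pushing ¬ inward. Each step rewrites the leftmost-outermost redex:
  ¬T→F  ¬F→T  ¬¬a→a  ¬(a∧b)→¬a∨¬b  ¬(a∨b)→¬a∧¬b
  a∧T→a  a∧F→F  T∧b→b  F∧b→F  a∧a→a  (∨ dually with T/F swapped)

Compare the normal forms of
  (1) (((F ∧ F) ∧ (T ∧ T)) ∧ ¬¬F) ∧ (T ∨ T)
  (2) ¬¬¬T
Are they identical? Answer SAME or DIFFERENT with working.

Answer: SAME — A ⇓ F, B ⇓ F

Derivation:
Term A:
  start: (((F ∧ F) ∧ (T ∧ T)) ∧ ¬¬F) ∧ (T ∨ T)
  step 1: ((F ∧ (T ∧ T)) ∧ ¬¬F) ∧ (T ∨ T)
  step 2: (F ∧ ¬¬F) ∧ (T ∨ T)
  step 3: F ∧ (T ∨ T)
  step 4: F

Term B:
  start: ¬¬¬T
  step 1: ¬T
  step 2: F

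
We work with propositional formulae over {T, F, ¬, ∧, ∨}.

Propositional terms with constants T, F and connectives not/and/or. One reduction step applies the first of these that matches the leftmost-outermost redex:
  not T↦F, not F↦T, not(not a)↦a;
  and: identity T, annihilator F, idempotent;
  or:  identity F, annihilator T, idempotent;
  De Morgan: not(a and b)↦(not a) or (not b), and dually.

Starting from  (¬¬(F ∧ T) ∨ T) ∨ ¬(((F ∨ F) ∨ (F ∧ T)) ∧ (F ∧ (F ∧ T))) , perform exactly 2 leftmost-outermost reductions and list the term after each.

Answer: after 2 steps: T

Derivation:
  start: (¬¬(F ∧ T) ∨ T) ∨ ¬(((F ∨ F) ∨ (F ∧ T)) ∧ (F ∧ (F ∧ T)))
  [1] T ∨ ¬(((F ∨ F) ∨ (F ∧ T)) ∧ (F ∧ (F ∧ T)))
  [2] T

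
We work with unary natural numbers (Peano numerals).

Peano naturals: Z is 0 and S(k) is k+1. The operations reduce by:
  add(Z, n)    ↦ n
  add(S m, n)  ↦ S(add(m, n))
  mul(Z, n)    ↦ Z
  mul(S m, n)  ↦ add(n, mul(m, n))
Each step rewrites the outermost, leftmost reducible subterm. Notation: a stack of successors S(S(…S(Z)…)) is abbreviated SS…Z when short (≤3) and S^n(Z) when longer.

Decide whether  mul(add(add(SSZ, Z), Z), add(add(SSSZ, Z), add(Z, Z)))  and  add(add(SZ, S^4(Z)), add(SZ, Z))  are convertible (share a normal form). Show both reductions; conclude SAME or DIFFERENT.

Answer: SAME — A ⇓ S^6(Z), B ⇓ S^6(Z)

Reduction:
Term A:
  start: mul(add(add(SSZ, Z), Z), add(add(SSSZ, Z), add(Z, Z)))
  [1] mul(add(S(add(SZ, Z)), Z), add(add(SSSZ, Z), add(Z, Z)))
  [2] mul(S(add(add(SZ, Z), Z)), add(add(SSSZ, Z), add(Z, Z)))
  [3] add(add(add(SSSZ, Z), add(Z, Z)), mul(add(add(SZ, Z), Z), add(add(SSSZ, Z), add(Z, Z))))
  [4] add(add(S(add(SSZ, Z)), add(Z, Z)), mul(add(add(SZ, Z), Z), add(add(SSSZ, Z), add(Z, Z))))
  [5] add(S(add(add(SSZ, Z), add(Z, Z))), mul(add(add(SZ, Z), Z), add(add(SSSZ, Z), add(Z, Z))))
  [6] S(add(add(add(SSZ, Z), add(Z, Z)), mul(add(add(SZ, Z), Z), add(add(SSSZ, Z), add(Z, Z)))))
  [7] S(add(add(S(add(SZ, Z)), add(Z, Z)), mul(add(add(SZ, Z), Z), add(add(SSSZ, Z), add(Z, Z)))))
  [8] S(add(S(add(add(SZ, Z), add(Z, Z))), mul(add(add(SZ, Z), Z), add(add(SSSZ, Z), add(Z, Z)))))
  [9] S(S(add(add(add(SZ, Z), add(Z, Z)), mul(add(add(SZ, Z), Z), add(add(SSSZ, Z), add(Z, Z))))))
  [10] S(S(add(add(S(add(Z, Z)), add(Z, Z)), mul(add(add(SZ, Z), Z), add(add(SSSZ, Z), add(Z, Z))))))
  [11] S(S(add(S(add(add(Z, Z), add(Z, Z))), mul(add(add(SZ, Z), Z), add(add(SSSZ, Z), add(Z, Z))))))
  [12] S(S(S(add(add(add(Z, Z), add(Z, Z)), mul(add(add(SZ, Z), Z), add(add(SSSZ, Z), add(Z, Z)))))))
  [13] S(S(S(add(add(Z, add(Z, Z)), mul(add(add(SZ, Z), Z), add(add(SSSZ, Z), add(Z, Z)))))))
  [14] S(S(S(add(add(Z, Z), mul(add(add(SZ, Z), Z), add(add(SSSZ, Z), add(Z, Z)))))))
  [15] S(S(S(add(Z, mul(add(add(SZ, Z), Z), add(add(SSSZ, Z), add(Z, Z)))))))
  [16] S(S(S(mul(add(add(SZ, Z), Z), add(add(SSSZ, Z), add(Z, Z))))))
  [17] S(S(S(mul(add(S(add(Z, Z)), Z), add(add(SSSZ, Z), add(Z, Z))))))
  [18] S(S(S(mul(S(add(add(Z, Z), Z)), add(add(SSSZ, Z), add(Z, Z))))))
  [19] S(S(S(add(add(add(SSSZ, Z), add(Z, Z)), mul(add(add(Z, Z), Z), add(add(SSSZ, Z), add(Z, Z)))))))
  [20] S(S(S(add(add(S(add(SSZ, Z)), add(Z, Z)), mul(add(add(Z, Z), Z), add(add(SSSZ, Z), add(Z, Z)))))))
  [21] S(S(S(add(S(add(add(SSZ, Z), add(Z, Z))), mul(add(add(Z, Z), Z), add(add(SSSZ, Z), add(Z, Z)))))))
  [22] S(S(S(S(add(add(add(SSZ, Z), add(Z, Z)), mul(add(add(Z, Z), Z), add(add(SSSZ, Z), add(Z, Z))))))))
  [23] S(S(S(S(add(add(S(add(SZ, Z)), add(Z, Z)), mul(add(add(Z, Z), Z), add(add(SSSZ, Z), add(Z, Z))))))))
  [24] S(S(S(S(add(S(add(add(SZ, Z), add(Z, Z))), mul(add(add(Z, Z), Z), add(add(SSSZ, Z), add(Z, Z))))))))
  [25] S(S(S(S(S(add(add(add(SZ, Z), add(Z, Z)), mul(add(add(Z, Z), Z), add(add(SSSZ, Z), add(Z, Z)))))))))
  [26] S(S(S(S(S(add(add(S(add(Z, Z)), add(Z, Z)), mul(add(add(Z, Z), Z), add(add(SSSZ, Z), add(Z, Z)))))))))
  [27] S(S(S(S(S(add(S(add(add(Z, Z), add(Z, Z))), mul(add(add(Z, Z), Z), add(add(SSSZ, Z), add(Z, Z)))))))))
  [28] S(S(S(S(S(S(add(add(add(Z, Z), add(Z, Z)), mul(add(add(Z, Z), Z), add(add(SSSZ, Z), add(Z, Z))))))))))
  [29] S(S(S(S(S(S(add(add(Z, add(Z, Z)), mul(add(add(Z, Z), Z), add(add(SSSZ, Z), add(Z, Z))))))))))
  [30] S(S(S(S(S(S(add(add(Z, Z), mul(add(add(Z, Z), Z), add(add(SSSZ, Z), add(Z, Z))))))))))
  [31] S(S(S(S(S(S(add(Z, mul(add(add(Z, Z), Z), add(add(SSSZ, Z), add(Z, Z))))))))))
  [32] S(S(S(S(S(S(mul(add(add(Z, Z), Z), add(add(SSSZ, Z), add(Z, Z)))))))))
  [33] S(S(S(S(S(S(mul(add(Z, Z), add(add(SSSZ, Z), add(Z, Z)))))))))
  [34] S(S(S(S(S(S(mul(Z, add(add(SSSZ, Z), add(Z, Z)))))))))
  [35] S^6(Z)

Term B:
  start: add(add(SZ, S^4(Z)), add(SZ, Z))
  [1] add(S(add(Z, S^4(Z))), add(SZ, Z))
  [2] S(add(add(Z, S^4(Z)), add(SZ, Z)))
  [3] S(add(S^4(Z), add(SZ, Z)))
  [4] S(S(add(SSSZ, add(SZ, Z))))
  [5] S(S(S(add(SSZ, add(SZ, Z)))))
  [6] S(S(S(S(add(SZ, add(SZ, Z))))))
  [7] S(S(S(S(S(add(Z, add(SZ, Z)))))))
  [8] S(S(S(S(S(add(SZ, Z))))))
  [9] S(S(S(S(S(S(add(Z, Z)))))))
  [10] S^6(Z)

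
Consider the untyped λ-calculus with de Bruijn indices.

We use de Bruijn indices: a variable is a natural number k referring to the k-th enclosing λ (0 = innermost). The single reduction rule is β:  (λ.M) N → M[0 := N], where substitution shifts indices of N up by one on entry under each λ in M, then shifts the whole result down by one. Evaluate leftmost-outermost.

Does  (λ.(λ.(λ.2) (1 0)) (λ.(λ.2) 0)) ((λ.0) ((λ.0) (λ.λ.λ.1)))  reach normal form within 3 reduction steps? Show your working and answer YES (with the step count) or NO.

Answer: NO — after 3 steps the term is (λ.0) ((λ.0) (λ.λ.λ.1)), not yet normal

Working:
  start: (λ.(λ.(λ.2) (1 0)) (λ.(λ.2) 0)) ((λ.0) ((λ.0) (λ.λ.λ.1)))
  →1  (λ.(λ.(λ.0) ((λ.0) (λ.λ.λ.1))) ((λ.0) ((λ.0) (λ.λ.λ.1)) 0)) (λ.(λ.(λ.0) ((λ.0) (λ.λ.λ.1))) 0)
  →2  (λ.(λ.0) ((λ.0) (λ.λ.λ.1))) ((λ.0) ((λ.0) (λ.λ.λ.1)) (λ.(λ.(λ.0) ((λ.0) (λ.λ.λ.1))) 0))
  →3  (λ.0) ((λ.0) (λ.λ.λ.1))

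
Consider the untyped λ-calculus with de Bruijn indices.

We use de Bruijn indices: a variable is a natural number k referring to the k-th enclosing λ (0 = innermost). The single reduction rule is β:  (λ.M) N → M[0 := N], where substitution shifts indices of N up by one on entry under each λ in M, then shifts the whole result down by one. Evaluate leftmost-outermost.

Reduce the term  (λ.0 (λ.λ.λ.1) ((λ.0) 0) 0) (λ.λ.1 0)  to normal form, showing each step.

  start: (λ.0 (λ.λ.λ.1) ((λ.0) 0) 0) (λ.λ.1 0)
  [1] (λ.λ.1 0) (λ.λ.λ.1) ((λ.0) (λ.λ.1 0)) (λ.λ.1 0)
  [2] (λ.(λ.λ.λ.1) 0) ((λ.0) (λ.λ.1 0)) (λ.λ.1 0)
  [3] (λ.λ.λ.1) ((λ.0) (λ.λ.1 0)) (λ.λ.1 0)
  [4] (λ.λ.1) (λ.λ.1 0)
  [5] λ.λ.λ.1 0

Answer: normal form = λ.λ.λ.1 0  (in 5 steps)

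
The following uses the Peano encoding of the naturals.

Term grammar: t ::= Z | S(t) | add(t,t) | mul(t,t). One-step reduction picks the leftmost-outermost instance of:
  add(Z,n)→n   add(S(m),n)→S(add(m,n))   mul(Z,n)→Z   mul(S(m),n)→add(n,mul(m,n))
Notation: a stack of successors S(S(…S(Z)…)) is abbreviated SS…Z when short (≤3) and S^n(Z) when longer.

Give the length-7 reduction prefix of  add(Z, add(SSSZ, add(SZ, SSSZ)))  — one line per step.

  start: add(Z, add(SSSZ, add(SZ, SSSZ)))
  [1] add(SSSZ, add(SZ, SSSZ))
  [2] S(add(SSZ, add(SZ, SSSZ)))
  [3] S(S(add(SZ, add(SZ, SSSZ))))
  [4] S(S(S(add(Z, add(SZ, SSSZ)))))
  [5] S(S(S(add(SZ, SSSZ))))
  [6] S(S(S(S(add(Z, SSSZ)))))
  [7] S^7(Z)

Answer: after 7 steps: S^7(Z)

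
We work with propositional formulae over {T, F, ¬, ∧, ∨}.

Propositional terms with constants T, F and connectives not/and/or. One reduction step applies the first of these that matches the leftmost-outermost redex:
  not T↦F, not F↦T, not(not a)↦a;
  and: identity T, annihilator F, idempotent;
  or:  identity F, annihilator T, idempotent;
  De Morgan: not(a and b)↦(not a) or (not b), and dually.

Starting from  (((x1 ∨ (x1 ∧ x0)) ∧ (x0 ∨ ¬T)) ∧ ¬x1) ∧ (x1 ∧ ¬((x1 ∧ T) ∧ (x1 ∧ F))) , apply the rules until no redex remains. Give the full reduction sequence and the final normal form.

Answer: normal form = (((x1 ∨ (x1 ∧ x0)) ∧ x0) ∧ ¬x1) ∧ x1  (in 11 steps)

Reduction:
  start: (((x1 ∨ (x1 ∧ x0)) ∧ (x0 ∨ ¬T)) ∧ ¬x1) ∧ (x1 ∧ ¬((x1 ∧ T) ∧ (x1 ∧ F)))
  →1  (((x1 ∨ (x1 ∧ x0)) ∧ (x0 ∨ F)) ∧ ¬x1) ∧ (x1 ∧ ¬((x1 ∧ T) ∧ (x1 ∧ F)))
  →2  (((x1 ∨ (x1 ∧ x0)) ∧ x0) ∧ ¬x1) ∧ (x1 ∧ ¬((x1 ∧ T) ∧ (x1 ∧ F)))
  →3  (((x1 ∨ (x1 ∧ x0)) ∧ x0) ∧ ¬x1) ∧ (x1 ∧ (¬(x1 ∧ T) ∨ ¬(x1 ∧ F)))
  →4  (((x1 ∨ (x1 ∧ x0)) ∧ x0) ∧ ¬x1) ∧ (x1 ∧ ((¬x1 ∨ ¬T) ∨ ¬(x1 ∧ F)))
  →5  (((x1 ∨ (x1 ∧ x0)) ∧ x0) ∧ ¬x1) ∧ (x1 ∧ ((¬x1 ∨ F) ∨ ¬(x1 ∧ F)))
  →6  (((x1 ∨ (x1 ∧ x0)) ∧ x0) ∧ ¬x1) ∧ (x1 ∧ (¬x1 ∨ ¬(x1 ∧ F)))
  →7  (((x1 ∨ (x1 ∧ x0)) ∧ x0) ∧ ¬x1) ∧ (x1 ∧ (¬x1 ∨ (¬x1 ∨ ¬F)))
  →8  (((x1 ∨ (x1 ∧ x0)) ∧ x0) ∧ ¬x1) ∧ (x1 ∧ (¬x1 ∨ (¬x1 ∨ T)))
  →9  (((x1 ∨ (x1 ∧ x0)) ∧ x0) ∧ ¬x1) ∧ (x1 ∧ (¬x1 ∨ T))
  →10  (((x1 ∨ (x1 ∧ x0)) ∧ x0) ∧ ¬x1) ∧ (x1 ∧ T)
  →11  (((x1 ∨ (x1 ∧ x0)) ∧ x0) ∧ ¬x1) ∧ x1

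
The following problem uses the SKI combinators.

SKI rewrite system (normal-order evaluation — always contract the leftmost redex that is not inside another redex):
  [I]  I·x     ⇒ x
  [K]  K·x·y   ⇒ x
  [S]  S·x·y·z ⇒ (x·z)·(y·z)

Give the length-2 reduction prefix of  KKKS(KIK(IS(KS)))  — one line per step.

Answer: after 2 steps: S

Derivation:
  start: KKKS(KIK(IS(KS)))
  [1] KS(KIK(IS(KS)))
  [2] S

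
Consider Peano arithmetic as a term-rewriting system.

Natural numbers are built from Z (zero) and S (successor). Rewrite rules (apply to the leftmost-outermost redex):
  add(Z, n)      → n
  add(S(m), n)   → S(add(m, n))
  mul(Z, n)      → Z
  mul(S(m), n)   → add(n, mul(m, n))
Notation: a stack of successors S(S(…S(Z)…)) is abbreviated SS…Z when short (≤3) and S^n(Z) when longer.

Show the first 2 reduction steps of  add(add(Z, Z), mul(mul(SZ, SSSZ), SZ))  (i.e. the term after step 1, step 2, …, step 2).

Answer: after 2 steps: mul(mul(SZ, SSSZ), SZ)

Derivation:
  start: add(add(Z, Z), mul(mul(SZ, SSSZ), SZ))
  →1  add(Z, mul(mul(SZ, SSSZ), SZ))
  →2  mul(mul(SZ, SSSZ), SZ)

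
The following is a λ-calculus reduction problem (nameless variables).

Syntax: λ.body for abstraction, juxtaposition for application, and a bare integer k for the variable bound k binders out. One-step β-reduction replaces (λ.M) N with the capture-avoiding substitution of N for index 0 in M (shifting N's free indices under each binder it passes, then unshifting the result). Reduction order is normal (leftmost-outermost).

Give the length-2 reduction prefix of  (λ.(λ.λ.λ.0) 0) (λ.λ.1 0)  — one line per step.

  start: (λ.(λ.λ.λ.0) 0) (λ.λ.1 0)
  [1] (λ.λ.λ.0) (λ.λ.1 0)
  [2] λ.λ.0

Answer: after 2 steps: λ.λ.0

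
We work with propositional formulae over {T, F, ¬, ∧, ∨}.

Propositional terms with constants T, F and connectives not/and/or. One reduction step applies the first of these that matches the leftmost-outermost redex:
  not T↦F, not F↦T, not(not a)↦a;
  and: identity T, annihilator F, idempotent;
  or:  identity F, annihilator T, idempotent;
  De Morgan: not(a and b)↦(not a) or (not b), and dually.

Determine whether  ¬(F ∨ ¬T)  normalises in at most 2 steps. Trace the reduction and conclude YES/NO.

  start: ¬(F ∨ ¬T)
  step 1: ¬F ∧ ¬¬T
  step 2: T ∧ ¬¬T

Answer: NO — after 2 steps the term is T ∧ ¬¬T, not yet normal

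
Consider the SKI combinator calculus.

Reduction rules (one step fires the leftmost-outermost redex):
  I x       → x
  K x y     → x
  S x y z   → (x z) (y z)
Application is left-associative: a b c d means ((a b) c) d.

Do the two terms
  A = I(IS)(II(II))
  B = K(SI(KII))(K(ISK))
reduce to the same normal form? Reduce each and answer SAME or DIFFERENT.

Term A:
  start: I(IS)(II(II))
  step 1: IS(II(II))
  step 2: S(II(II))
  step 3: S(I(II))
  step 4: S(II)
  step 5: SI

Term B:
  start: K(SI(KII))(K(ISK))
  step 1: SI(KII)
  step 2: SII

Answer: DIFFERENT — A ⇓ SI, B ⇓ SII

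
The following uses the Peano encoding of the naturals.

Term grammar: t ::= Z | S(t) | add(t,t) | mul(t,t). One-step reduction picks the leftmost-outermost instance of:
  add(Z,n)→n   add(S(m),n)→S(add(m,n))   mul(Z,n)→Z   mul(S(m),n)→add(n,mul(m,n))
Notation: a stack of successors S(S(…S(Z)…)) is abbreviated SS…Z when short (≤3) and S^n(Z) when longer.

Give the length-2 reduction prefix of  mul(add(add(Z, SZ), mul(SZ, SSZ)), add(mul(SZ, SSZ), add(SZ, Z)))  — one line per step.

  start: mul(add(add(Z, SZ), mul(SZ, SSZ)), add(mul(SZ, SSZ), add(SZ, Z)))
  step 1: mul(add(SZ, mul(SZ, SSZ)), add(mul(SZ, SSZ), add(SZ, Z)))
  step 2: mul(S(add(Z, mul(SZ, SSZ))), add(mul(SZ, SSZ), add(SZ, Z)))

Answer: after 2 steps: mul(S(add(Z, mul(SZ, SSZ))), add(mul(SZ, SSZ), add(SZ, Z)))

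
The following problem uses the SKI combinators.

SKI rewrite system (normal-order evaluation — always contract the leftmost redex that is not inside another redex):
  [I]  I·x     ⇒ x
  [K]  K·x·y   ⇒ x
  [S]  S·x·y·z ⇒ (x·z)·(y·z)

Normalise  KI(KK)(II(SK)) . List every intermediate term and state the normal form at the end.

  start: KI(KK)(II(SK))
  [1] I(II(SK))
  [2] II(SK)
  [3] I(SK)
  [4] SK

Answer: normal form = SK  (in 4 steps)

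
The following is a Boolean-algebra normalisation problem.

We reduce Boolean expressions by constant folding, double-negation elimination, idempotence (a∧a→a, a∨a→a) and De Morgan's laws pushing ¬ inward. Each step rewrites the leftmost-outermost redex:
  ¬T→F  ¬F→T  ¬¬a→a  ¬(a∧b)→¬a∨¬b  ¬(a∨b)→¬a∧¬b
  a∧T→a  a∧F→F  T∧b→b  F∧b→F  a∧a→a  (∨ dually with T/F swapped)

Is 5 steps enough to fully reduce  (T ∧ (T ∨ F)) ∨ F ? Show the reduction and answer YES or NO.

  start: (T ∧ (T ∨ F)) ∨ F
  [1] T ∧ (T ∨ F)
  [2] T ∨ F
  [3] T

Answer: YES — reaches normal form T in 3 ≤ 5 steps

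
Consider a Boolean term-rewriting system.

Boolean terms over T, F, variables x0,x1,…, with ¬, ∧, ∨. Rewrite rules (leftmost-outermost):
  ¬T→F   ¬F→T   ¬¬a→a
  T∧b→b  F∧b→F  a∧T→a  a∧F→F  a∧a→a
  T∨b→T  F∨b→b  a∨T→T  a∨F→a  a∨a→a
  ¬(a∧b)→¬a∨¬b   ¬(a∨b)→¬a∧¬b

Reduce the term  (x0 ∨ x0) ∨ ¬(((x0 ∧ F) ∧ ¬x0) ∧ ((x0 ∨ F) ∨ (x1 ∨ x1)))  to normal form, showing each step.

  start: (x0 ∨ x0) ∨ ¬(((x0 ∧ F) ∧ ¬x0) ∧ ((x0 ∨ F) ∨ (x1 ∨ x1)))
  →1  x0 ∨ ¬(((x0 ∧ F) ∧ ¬x0) ∧ ((x0 ∨ F) ∨ (x1 ∨ x1)))
  →2  x0 ∨ (¬((x0 ∧ F) ∧ ¬x0) ∨ ¬((x0 ∨ F) ∨ (x1 ∨ x1)))
  →3  x0 ∨ ((¬(x0 ∧ F) ∨ ¬¬x0) ∨ ¬((x0 ∨ F) ∨ (x1 ∨ x1)))
  →4  x0 ∨ (((¬x0 ∨ ¬F) ∨ ¬¬x0) ∨ ¬((x0 ∨ F) ∨ (x1 ∨ x1)))
  →5  x0 ∨ (((¬x0 ∨ T) ∨ ¬¬x0) ∨ ¬((x0 ∨ F) ∨ (x1 ∨ x1)))
  →6  x0 ∨ ((T ∨ ¬¬x0) ∨ ¬((x0 ∨ F) ∨ (x1 ∨ x1)))
  →7  x0 ∨ (T ∨ ¬((x0 ∨ F) ∨ (x1 ∨ x1)))
  →8  x0 ∨ T
  →9  T

Answer: normal form = T  (in 9 steps)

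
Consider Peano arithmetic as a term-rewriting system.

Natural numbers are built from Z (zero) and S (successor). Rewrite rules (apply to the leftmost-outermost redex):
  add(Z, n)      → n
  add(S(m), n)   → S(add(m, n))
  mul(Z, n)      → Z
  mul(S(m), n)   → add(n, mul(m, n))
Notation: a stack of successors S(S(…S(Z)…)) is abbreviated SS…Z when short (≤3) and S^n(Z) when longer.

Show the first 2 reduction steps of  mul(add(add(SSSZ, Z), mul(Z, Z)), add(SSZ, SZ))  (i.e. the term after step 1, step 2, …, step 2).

  start: mul(add(add(SSSZ, Z), mul(Z, Z)), add(SSZ, SZ))
  step 1: mul(add(S(add(SSZ, Z)), mul(Z, Z)), add(SSZ, SZ))
  step 2: mul(S(add(add(SSZ, Z), mul(Z, Z))), add(SSZ, SZ))

Answer: after 2 steps: mul(S(add(add(SSZ, Z), mul(Z, Z))), add(SSZ, SZ))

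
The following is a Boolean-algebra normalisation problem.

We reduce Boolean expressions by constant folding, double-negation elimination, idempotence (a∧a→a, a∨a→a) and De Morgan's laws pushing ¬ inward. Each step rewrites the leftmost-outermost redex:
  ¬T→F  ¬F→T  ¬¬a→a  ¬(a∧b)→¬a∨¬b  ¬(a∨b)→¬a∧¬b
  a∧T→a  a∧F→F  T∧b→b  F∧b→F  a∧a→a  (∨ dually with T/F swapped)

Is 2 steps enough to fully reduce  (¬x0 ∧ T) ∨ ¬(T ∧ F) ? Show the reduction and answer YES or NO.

  start: (¬x0 ∧ T) ∨ ¬(T ∧ F)
  step 1: ¬x0 ∨ ¬(T ∧ F)
  step 2: ¬x0 ∨ (¬T ∨ ¬F)

Answer: NO — after 2 steps the term is ¬x0 ∨ (¬T ∨ ¬F), not yet normal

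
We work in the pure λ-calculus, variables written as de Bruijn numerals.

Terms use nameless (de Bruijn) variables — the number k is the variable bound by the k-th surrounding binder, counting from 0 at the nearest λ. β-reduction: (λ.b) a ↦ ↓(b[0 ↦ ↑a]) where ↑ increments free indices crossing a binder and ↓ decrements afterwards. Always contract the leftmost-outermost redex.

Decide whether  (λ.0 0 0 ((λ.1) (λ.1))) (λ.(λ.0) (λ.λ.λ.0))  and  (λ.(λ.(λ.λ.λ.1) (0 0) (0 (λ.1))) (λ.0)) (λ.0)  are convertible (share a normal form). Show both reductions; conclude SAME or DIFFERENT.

Term A:
  start: (λ.0 0 0 ((λ.1) (λ.1))) (λ.(λ.0) (λ.λ.λ.0))
  step 1: (λ.(λ.0) (λ.λ.λ.0)) (λ.(λ.0) (λ.λ.λ.0)) (λ.(λ.0) (λ.λ.λ.0)) ((λ.λ.(λ.0) (λ.λ.λ.0)) (λ.λ.(λ.0) (λ.λ.λ.0)))
  step 2: (λ.0) (λ.λ.λ.0) (λ.(λ.0) (λ.λ.λ.0)) ((λ.λ.(λ.0) (λ.λ.λ.0)) (λ.λ.(λ.0) (λ.λ.λ.0)))
  step 3: (λ.λ.λ.0) (λ.(λ.0) (λ.λ.λ.0)) ((λ.λ.(λ.0) (λ.λ.λ.0)) (λ.λ.(λ.0) (λ.λ.λ.0)))
  step 4: (λ.λ.0) ((λ.λ.(λ.0) (λ.λ.λ.0)) (λ.λ.(λ.0) (λ.λ.λ.0)))
  step 5: λ.0

Term B:
  start: (λ.(λ.(λ.λ.λ.1) (0 0) (0 (λ.1))) (λ.0)) (λ.0)
  step 1: (λ.(λ.λ.λ.1) (0 0) (0 (λ.1))) (λ.0)
  step 2: (λ.λ.λ.1) ((λ.0) (λ.0)) ((λ.0) (λ.λ.0))
  step 3: (λ.λ.1) ((λ.0) (λ.λ.0))
  step 4: λ.(λ.0) (λ.λ.0)
  step 5: λ.λ.λ.0

Answer: DIFFERENT — A ⇓ λ.0, B ⇓ λ.λ.λ.0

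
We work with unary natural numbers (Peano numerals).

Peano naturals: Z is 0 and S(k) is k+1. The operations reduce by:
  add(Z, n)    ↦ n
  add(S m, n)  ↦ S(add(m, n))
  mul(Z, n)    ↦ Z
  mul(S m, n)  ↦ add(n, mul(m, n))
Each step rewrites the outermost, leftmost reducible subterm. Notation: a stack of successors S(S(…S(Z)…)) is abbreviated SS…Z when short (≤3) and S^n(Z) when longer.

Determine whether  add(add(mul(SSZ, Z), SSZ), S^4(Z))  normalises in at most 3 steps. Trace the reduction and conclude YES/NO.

  start: add(add(mul(SSZ, Z), SSZ), S^4(Z))
  →1  add(add(add(Z, mul(SZ, Z)), SSZ), S^4(Z))
  →2  add(add(mul(SZ, Z), SSZ), S^4(Z))
  →3  add(add(add(Z, mul(Z, Z)), SSZ), S^4(Z))

Answer: NO — after 3 steps the term is add(add(add(Z, mul(Z, Z)), SSZ), S^4(Z)), not yet normal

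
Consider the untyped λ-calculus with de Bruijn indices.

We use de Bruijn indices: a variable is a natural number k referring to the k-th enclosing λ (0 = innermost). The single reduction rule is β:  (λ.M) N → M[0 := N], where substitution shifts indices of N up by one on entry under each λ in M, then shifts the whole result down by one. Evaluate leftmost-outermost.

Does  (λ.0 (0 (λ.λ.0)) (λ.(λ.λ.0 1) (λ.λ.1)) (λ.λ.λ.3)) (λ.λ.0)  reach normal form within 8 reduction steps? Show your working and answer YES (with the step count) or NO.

  start: (λ.0 (0 (λ.λ.0)) (λ.(λ.λ.0 1) (λ.λ.1)) (λ.λ.λ.3)) (λ.λ.0)
  [1] (λ.λ.0) ((λ.λ.0) (λ.λ.0)) (λ.(λ.λ.0 1) (λ.λ.1)) (λ.λ.λ.λ.λ.0)
  [2] (λ.0) (λ.(λ.λ.0 1) (λ.λ.1)) (λ.λ.λ.λ.λ.0)
  [3] (λ.(λ.λ.0 1) (λ.λ.1)) (λ.λ.λ.λ.λ.0)
  [4] (λ.λ.0 1) (λ.λ.1)
  [5] λ.0 (λ.λ.1)

Answer: YES — reaches normal form λ.0 (λ.λ.1) in 5 ≤ 8 steps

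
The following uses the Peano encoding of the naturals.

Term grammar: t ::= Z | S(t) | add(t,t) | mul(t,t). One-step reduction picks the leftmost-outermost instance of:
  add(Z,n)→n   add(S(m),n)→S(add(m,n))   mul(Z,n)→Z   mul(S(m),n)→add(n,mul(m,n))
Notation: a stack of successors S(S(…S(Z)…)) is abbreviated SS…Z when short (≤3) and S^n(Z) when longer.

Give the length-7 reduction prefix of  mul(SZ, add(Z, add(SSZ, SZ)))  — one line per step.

Answer: after 7 steps: S(S(add(SZ, mul(Z, add(Z, add(SSZ, SZ))))))

Reduction:
  start: mul(SZ, add(Z, add(SSZ, SZ)))
  →1  add(add(Z, add(SSZ, SZ)), mul(Z, add(Z, add(SSZ, SZ))))
  →2  add(add(SSZ, SZ), mul(Z, add(Z, add(SSZ, SZ))))
  →3  add(S(add(SZ, SZ)), mul(Z, add(Z, add(SSZ, SZ))))
  →4  S(add(add(SZ, SZ), mul(Z, add(Z, add(SSZ, SZ)))))
  →5  S(add(S(add(Z, SZ)), mul(Z, add(Z, add(SSZ, SZ)))))
  →6  S(S(add(add(Z, SZ), mul(Z, add(Z, add(SSZ, SZ))))))
  →7  S(S(add(SZ, mul(Z, add(Z, add(SSZ, SZ))))))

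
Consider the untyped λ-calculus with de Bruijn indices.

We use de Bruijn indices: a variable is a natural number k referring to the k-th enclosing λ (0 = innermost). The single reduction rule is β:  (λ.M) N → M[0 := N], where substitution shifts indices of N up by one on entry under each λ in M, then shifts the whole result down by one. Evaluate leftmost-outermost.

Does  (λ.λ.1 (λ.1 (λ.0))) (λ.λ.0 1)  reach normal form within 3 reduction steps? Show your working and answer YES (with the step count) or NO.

Answer: YES — reaches normal form λ.λ.0 (λ.2 (λ.0)) in 2 ≤ 3 steps

Working:
  start: (λ.λ.1 (λ.1 (λ.0))) (λ.λ.0 1)
  →1  λ.(λ.λ.0 1) (λ.1 (λ.0))
  →2  λ.λ.0 (λ.2 (λ.0))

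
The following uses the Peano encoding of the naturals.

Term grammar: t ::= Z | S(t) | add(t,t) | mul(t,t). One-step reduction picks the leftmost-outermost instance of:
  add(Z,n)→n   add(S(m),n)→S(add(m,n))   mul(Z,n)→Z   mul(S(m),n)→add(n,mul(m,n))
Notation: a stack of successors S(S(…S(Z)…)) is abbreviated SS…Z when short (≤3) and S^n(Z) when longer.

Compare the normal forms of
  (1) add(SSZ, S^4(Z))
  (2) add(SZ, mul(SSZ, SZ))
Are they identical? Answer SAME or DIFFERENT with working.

Term A:
  start: add(SSZ, S^4(Z))
  [1] S(add(SZ, S^4(Z)))
  [2] S(S(add(Z, S^4(Z))))
  [3] S^6(Z)

Term B:
  start: add(SZ, mul(SSZ, SZ))
  [1] S(add(Z, mul(SSZ, SZ)))
  [2] S(mul(SSZ, SZ))
  [3] S(add(SZ, mul(SZ, SZ)))
  [4] S(S(add(Z, mul(SZ, SZ))))
  [5] S(S(mul(SZ, SZ)))
  [6] S(S(add(SZ, mul(Z, SZ))))
  [7] S(S(S(add(Z, mul(Z, SZ)))))
  [8] S(S(S(mul(Z, SZ))))
  [9] SSSZ

Answer: DIFFERENT — A ⇓ S^6(Z), B ⇓ SSSZ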